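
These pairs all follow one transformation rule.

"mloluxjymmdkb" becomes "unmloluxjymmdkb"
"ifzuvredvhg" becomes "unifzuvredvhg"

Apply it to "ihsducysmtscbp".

unihsducysmtscbp

The transformation: prepend "un".
"ihsducysmtscbp" → "unihsducysmtscbp".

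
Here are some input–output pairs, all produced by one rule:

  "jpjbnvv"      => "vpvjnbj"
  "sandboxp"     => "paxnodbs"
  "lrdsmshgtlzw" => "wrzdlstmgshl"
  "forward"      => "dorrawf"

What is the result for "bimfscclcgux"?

The rule is to take characters alternately from the front and the back (1st, last, 2nd, 2nd-last, ...), then move the first character to the end.
Working it through for "bimfscclcgux": intermediate "bxiumgfcslcc", final "xiumgfcslccb".

xiumgfcslccb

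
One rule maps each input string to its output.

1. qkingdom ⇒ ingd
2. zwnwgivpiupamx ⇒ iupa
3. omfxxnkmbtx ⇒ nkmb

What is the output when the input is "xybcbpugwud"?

Each output is the input with this applied: delete the last 2 characters, then keep only the last 4 characters.
Applying that to "xybcbpugwud" gives "pugw".

pugw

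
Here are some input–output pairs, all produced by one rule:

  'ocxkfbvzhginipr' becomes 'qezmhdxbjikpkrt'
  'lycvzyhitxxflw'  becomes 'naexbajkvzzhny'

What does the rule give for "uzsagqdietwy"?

wbucisfkgvya

Rule — shift every letter 2 places forward in the alphabet (wrapping around).
Applying that to "uzsagqdietwy" gives "wbucisfkgvya".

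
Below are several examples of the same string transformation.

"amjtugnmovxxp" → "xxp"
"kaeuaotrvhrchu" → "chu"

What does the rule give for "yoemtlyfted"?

ted

What's happening: keep only the last 3 characters.
Doing the same to "yoemtlyfted": "ted".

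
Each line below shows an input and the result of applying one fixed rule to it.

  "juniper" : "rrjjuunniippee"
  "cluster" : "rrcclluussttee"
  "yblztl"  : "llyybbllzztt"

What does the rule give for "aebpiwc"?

ccaaeebbppiiww

Looking at the pairs, the operation is to move the last character to the front, then double every character.
Applying both steps to "aebpiwc": "caebpiw", then "ccaaeebbppiiww".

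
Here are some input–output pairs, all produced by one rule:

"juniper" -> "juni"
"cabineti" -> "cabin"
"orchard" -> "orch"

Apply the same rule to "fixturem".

fixtu

Rule — delete the last 3 characters.
Doing the same to "fixturem": "fixtu".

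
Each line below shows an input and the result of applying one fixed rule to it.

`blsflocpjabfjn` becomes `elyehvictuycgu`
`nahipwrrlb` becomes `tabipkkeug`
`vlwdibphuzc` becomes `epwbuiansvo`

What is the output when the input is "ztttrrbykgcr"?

mmmkkurdzvks

In each case the input is transformed by: shift every letter 7 places backward in the alphabet (wrapping around), then move the first character to the end.
On "ztttrrbykgcr": the first step gives "smmmkkurdzvk", and the second then gives "mmmkkurdzvks".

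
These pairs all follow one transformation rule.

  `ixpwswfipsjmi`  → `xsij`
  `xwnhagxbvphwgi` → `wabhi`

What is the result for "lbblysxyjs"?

byy

The rule is to keep one character in every 3, starting at position 2 (positions 2nd, 5th, 8th, ...).
"lbblysxyjs" → "byy".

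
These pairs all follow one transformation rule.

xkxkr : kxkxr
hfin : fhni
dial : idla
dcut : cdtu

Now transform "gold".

ogdl

Each output is the input with this applied: swap each adjacent pair of characters (1↔2, 3↔4, ...).
So "gold" becomes "ogdl".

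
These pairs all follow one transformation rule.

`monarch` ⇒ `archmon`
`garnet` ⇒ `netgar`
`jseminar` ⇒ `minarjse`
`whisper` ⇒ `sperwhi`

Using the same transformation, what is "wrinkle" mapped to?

nklewri

Rule — move the first 3 characters to the end (rotate left by 3).
For "wrinkle" the result is "nklewri".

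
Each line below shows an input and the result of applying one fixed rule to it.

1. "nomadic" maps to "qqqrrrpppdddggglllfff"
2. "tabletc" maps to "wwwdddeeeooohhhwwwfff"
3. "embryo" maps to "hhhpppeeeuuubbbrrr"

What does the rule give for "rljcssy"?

uuuooommmfffvvvvvvbbb

The transformation: shift every letter 3 places forward in the alphabet (wrapping around), then repeat every character 3 times.
"rljcssy" → "uomfvvb" → "uuuooommmfffvvvvvvbbb".
(Check on "nomadic": → "qrpdglf" → "qqqrrrpppdddggglllfff" ✓)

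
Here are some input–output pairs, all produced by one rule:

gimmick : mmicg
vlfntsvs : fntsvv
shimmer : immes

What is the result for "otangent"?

Rule — swap the first and last characters, then delete the first 2 characters.
Working it through for "otangent": intermediate "ttangeno", final "angeno".

angeno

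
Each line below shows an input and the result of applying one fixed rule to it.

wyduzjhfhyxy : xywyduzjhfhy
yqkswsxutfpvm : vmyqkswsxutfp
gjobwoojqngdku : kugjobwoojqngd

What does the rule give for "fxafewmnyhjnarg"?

rgfxafewmnyhjna

Rule — move the last 2 characters to the front (rotate right by 2).
"fxafewmnyhjnarg" → "rgfxafewmnyhjna".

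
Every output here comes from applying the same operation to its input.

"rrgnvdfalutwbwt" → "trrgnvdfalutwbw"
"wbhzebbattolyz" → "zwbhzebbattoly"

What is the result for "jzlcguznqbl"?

In each case the input is transformed by: move the last character to the front.
"jzlcguznqbl" → "ljzlcguznqb".

ljzlcguznqb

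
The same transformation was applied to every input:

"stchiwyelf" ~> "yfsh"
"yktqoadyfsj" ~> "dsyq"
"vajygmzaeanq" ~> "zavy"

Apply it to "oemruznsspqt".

The pattern: keep one character in every 3, starting at position 1 (positions 1st, 4th, 7th, ...), then swap the front and back halves of the string.
Working it through for "oemruznsspqt": intermediate "ornp", final "npor".

npor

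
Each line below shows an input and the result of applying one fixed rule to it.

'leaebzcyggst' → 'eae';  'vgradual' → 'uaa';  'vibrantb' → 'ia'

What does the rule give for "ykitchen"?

ei

Each output is the input with this applied: move the last 3 characters to the front (rotate right by 3), then keep only the vowels.
For "ykitchen", step one produces "henykitc"; step two turns that into "ei".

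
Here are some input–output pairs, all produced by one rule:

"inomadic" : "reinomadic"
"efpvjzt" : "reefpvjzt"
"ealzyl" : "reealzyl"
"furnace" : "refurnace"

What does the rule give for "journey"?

The rule is to prepend "re".
Applying that to "journey" gives "rejourney".

rejourney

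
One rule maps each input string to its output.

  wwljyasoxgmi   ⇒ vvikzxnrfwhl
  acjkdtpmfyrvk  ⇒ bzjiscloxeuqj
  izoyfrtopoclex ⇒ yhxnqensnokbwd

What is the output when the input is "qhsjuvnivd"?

What's happening: shift every letter 1 place backward in the alphabet (wrapping around), then swap each adjacent pair of characters (1↔2, 3↔4, ...).
For "qhsjuvnivd", step one produces "pgritumhuc"; step two turns that into "gpiruthmcu".
(Check on "izoyfrtopoclex": → "hynxeqsnonbkdw" → "yhxnqensnokbwd" ✓)

gpiruthmcu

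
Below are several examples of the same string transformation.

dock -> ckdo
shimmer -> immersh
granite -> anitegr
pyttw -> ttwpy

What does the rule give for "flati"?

atifl

Each output is the input with this applied: move the first 2 characters to the end (rotate left by 2).
So "flati" becomes "atifl".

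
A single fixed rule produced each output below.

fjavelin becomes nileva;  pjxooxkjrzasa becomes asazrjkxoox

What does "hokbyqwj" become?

Each output is the input with this applied: delete the first 2 characters, then reverse the string.
Applying both steps to "hokbyqwj": "kbyqwj", then "jwqybk".

jwqybk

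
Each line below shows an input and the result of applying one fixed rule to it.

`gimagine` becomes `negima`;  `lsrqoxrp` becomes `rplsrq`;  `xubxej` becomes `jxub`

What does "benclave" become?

vebenc

Looking at the pairs, the operation is to swap the front and back halves of the string, then delete the first 2 characters.
So "benclave" becomes "vebenc".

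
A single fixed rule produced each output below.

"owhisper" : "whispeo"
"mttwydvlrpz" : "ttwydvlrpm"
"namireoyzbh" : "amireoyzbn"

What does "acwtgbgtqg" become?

Rule — swap the first and last characters, then delete the first character.
"acwtgbgtqg" → "gcwtgbgtqa" → "cwtgbgtqa".
(Check on "namireoyzbh": → "hamireoyzbn" → "amireoyzbn" ✓)

cwtgbgtqa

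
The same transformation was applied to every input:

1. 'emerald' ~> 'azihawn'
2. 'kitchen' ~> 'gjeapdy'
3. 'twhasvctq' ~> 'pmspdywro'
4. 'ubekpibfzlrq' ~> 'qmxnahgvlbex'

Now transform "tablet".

ppwaxh

Each output is the input with this applied: take characters alternately from the front and the back (1st, last, 2nd, 2nd-last, ...), then shift every letter 4 places backward in the alphabet (wrapping around).
For "tablet", step one produces "ttaebl"; step two turns that into "ppwaxh".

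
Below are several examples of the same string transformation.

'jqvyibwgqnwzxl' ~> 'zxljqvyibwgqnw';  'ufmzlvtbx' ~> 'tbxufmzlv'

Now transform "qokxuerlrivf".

In each case the input is transformed by: move the last 3 characters to the front (rotate right by 3).
On "qokxuerlrivf" that produces "ivfqokxuerlr".

ivfqokxuerlr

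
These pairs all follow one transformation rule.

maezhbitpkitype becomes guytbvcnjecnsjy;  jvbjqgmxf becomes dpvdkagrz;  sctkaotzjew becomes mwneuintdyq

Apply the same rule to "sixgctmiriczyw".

Each output is the input with this applied: shift every letter 6 places backward in the alphabet (wrapping around).
Doing the same to "sixgctmiriczyw": "mcrawngclcwtsq".

mcrawngclcwtsq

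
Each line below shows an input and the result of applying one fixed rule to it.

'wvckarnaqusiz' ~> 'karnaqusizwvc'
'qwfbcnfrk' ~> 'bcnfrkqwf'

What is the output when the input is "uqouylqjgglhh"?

uylqjgglhhuqo

The transformation: move the first 3 characters to the end (rotate left by 3).
Applying that to "uqouylqjgglhh" gives "uylqjgglhhuqo".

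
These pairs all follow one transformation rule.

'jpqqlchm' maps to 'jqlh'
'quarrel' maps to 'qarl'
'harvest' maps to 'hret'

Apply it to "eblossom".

Rule — keep every other character starting from the first (positions 1st, 3rd, 5th, ...).
Doing the same to "eblossom": "elso".

elso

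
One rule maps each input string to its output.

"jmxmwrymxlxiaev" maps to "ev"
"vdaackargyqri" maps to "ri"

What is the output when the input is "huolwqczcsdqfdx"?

dx

In each case the input is transformed by: keep only the last 2 characters.
Applying that to "huolwqczcsdqfdx" gives "dx".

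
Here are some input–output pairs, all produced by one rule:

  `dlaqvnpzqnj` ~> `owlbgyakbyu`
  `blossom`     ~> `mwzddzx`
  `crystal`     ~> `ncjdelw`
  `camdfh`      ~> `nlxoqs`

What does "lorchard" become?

Each output is the input with this applied: shift every letter 11 places forward in the alphabet (wrapping around).
On "lorchard" that produces "wzcnslco".

wzcnslco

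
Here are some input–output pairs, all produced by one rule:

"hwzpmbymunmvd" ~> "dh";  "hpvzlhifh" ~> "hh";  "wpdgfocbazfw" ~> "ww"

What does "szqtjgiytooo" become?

Each output is the input with this applied: move the last character to the front, then keep only the first 2 characters.
On "szqtjgiytooo": the first step gives "oszqtjgiytoo", and the second then gives "os".

os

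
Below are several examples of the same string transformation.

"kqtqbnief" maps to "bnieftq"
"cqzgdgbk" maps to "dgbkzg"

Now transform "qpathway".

hwayat

The rule is to delete the first 2 characters, then move the first 2 characters to the end (rotate left by 2).
On "qpathway": the first step gives "athway", and the second then gives "hwayat".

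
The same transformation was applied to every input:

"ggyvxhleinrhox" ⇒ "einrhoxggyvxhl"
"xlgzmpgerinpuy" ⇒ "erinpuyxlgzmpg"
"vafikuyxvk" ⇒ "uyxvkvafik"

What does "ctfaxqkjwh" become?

qkjwhctfax

The transformation: swap the front and back halves of the string.
Applying that to "ctfaxqkjwh" gives "qkjwhctfax".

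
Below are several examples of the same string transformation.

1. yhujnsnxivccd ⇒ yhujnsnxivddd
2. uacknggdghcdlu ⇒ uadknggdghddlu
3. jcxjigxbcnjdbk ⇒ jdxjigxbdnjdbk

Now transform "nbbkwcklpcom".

Rule — replace every "c" with "d".
Applying that to "nbbkwcklpcom" gives "nbbkwdklpdom".

nbbkwdklpdom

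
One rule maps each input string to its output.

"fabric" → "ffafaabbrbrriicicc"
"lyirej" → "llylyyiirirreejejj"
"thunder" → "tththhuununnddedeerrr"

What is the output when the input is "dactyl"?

The pattern: repeat every character 3 times, then swap each adjacent pair of characters (1↔2, 3↔4, ...).
Starting from "dactyl": after the first operation, "dddaaaccctttyyylll"; after the second, "ddadaacctcttyylyll".

ddadaacctcttyylyll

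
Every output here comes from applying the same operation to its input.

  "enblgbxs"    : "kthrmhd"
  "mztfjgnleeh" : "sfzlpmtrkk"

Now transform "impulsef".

osvaryk

Rule — delete the last character, then shift every letter 6 places forward in the alphabet (wrapping around).
Applying both steps to "impulsef": "impulse", then "osvaryk".
(Check on "mztfjgnleeh": → "mztfjgnlee" → "sfzlpmtrkk" ✓)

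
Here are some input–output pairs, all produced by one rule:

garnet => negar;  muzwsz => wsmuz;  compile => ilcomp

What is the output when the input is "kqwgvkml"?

kmkqwgv

The rule is to delete the last character, then move the last 2 characters to the front (rotate right by 2).
For "kqwgvkml", step one produces "kqwgvkm"; step two turns that into "kmkqwgv".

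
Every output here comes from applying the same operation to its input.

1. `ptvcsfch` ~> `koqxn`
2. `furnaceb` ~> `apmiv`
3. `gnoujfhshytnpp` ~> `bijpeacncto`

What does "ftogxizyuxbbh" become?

The rule is to delete the last 3 characters, then shift every letter 5 places backward in the alphabet (wrapping around).
Applying both steps to "ftogxizyuxbbh": "ftogxizyux", then "aojbsdutps".
(Check on "gnoujfhshytnpp": → "gnoujfhshyt" → "bijpeacncto" ✓)

aojbsdutps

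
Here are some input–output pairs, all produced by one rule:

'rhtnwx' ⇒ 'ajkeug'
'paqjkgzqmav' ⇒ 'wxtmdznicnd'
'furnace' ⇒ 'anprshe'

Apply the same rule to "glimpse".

zcfrtyv

The transformation: shift every letter 13 places forward in the alphabet (wrapping around) — i.e. ROT13, then move the first 3 characters to the end (rotate left by 3).
For "glimpse", step one produces "tyvzcfr"; step two turns that into "zcfrtyv".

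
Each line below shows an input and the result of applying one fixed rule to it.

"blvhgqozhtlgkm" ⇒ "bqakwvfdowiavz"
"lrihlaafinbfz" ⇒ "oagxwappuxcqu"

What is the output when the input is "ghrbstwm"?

bvwgqhil

The transformation: move the last character to the front, then shift every letter 11 places backward in the alphabet (wrapping around).
For "ghrbstwm", step one produces "mghrbstw"; step two turns that into "bvwgqhil".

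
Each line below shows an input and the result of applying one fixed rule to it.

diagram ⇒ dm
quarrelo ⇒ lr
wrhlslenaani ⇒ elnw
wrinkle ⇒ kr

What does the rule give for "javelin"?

Each output is the input with this applied: sort the characters into alphabetical order, then keep one character in every 3, starting at position 3 (positions 3rd, 6th, 9th, ...).
Working it through for "javelin": intermediate "aeijlnv", final "in".

in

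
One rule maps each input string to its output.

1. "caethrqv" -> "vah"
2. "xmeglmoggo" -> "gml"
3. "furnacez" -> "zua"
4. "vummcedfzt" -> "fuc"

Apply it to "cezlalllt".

The rule is to keep one character in every 3, starting at position 2 (positions 2nd, 5th, 8th, ...), then move the last character to the front.
Applying both steps to "cezlalllt": "eal", then "lea".

lea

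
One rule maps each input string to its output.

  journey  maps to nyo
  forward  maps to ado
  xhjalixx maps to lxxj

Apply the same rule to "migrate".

In each case the input is transformed by: move the first 3 characters to the end (rotate left by 3), then keep every other character starting from the second (positions 2nd, 4th, 6th, ...).
On "migrate": the first step gives "ratemig", and the second then gives "aei".

aei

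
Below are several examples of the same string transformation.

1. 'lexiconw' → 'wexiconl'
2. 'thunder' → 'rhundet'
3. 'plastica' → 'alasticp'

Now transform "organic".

crganio

Looking at the pairs, the operation is to swap the first and last characters.
For "organic" the result is "crganio".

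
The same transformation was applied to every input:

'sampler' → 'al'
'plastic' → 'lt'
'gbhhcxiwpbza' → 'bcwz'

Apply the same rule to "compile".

oi

The rule is to keep one character in every 3, starting at position 2 (positions 2nd, 5th, 8th, ...).
Doing the same to "compile": "oi".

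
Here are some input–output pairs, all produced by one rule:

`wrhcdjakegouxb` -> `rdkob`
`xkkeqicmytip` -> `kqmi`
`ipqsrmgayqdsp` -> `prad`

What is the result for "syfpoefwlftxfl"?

What's happening: keep one character in every 3, starting at position 2 (positions 2nd, 5th, 8th, ...).
Applying that to "syfpoefwlftxfl" gives "yowtl".

yowtl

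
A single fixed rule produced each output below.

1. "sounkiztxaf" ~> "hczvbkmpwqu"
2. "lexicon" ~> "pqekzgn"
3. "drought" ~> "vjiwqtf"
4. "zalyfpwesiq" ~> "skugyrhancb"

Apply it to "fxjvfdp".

rfhxlzh

Rule — reverse the string, then shift every letter 2 places forward in the alphabet (wrapping around).
Doing the same to "fxjvfdp": "rfhxlzh".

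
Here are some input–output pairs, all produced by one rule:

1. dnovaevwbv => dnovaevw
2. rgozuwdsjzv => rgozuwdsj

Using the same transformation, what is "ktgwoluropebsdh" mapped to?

ktgwoluropebs

Looking at the pairs, the operation is to delete the last 2 characters.
On "ktgwoluropebsdh" that produces "ktgwoluropebs".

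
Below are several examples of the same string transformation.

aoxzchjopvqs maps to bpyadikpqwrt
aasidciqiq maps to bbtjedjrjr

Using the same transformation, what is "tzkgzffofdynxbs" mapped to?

The rule is to shift every letter 1 place forward in the alphabet (wrapping around).
"tzkgzffofdynxbs" → "ualhaggpgezoyct".

ualhaggpgezoyct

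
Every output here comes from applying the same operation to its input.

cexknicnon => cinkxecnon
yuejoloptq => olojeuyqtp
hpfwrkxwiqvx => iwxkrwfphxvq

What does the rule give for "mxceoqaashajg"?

hsaaqoecxmgja

Each output is the input with this applied: move the last 3 characters to the front (rotate right by 3), then reverse the string.
"mxceoqaashajg" → "ajgmxceoqaash" → "hsaaqoecxmgja".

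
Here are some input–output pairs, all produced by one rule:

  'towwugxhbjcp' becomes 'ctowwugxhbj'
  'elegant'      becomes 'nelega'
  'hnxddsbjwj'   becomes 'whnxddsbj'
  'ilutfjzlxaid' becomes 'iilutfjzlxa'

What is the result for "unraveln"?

lunrave

In each case the input is transformed by: delete the last character, then move the last character to the front.
Applying both steps to "unraveln": "unravel", then "lunrave".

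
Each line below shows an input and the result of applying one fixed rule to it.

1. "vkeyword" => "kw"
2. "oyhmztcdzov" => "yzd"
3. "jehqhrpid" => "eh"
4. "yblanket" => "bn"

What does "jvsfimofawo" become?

Each output is the input with this applied: keep one character in every 3, starting at position 2 (positions 2nd, 5th, 8th, ...), then delete the last character.
On "jvsfimofawo": the first step gives "vifo", and the second then gives "vif".
(Check on "vkeyword": → "kwd" → "kw" ✓)

vif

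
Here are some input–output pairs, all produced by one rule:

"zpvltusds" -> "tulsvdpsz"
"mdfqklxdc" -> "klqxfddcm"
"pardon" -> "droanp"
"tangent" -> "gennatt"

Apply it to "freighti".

Each output is the input with this applied: take characters alternately from the front and the back (1st, last, 2nd, 2nd-last, ...), then reverse the string.
For "freighti", step one produces "firtehig"; step two turns that into "gihetrif".

gihetrif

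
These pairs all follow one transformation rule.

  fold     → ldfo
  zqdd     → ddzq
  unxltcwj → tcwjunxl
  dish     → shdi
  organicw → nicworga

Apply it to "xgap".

Each output is the input with this applied: swap the front and back halves of the string.
Applying that to "xgap" gives "apxg".

apxg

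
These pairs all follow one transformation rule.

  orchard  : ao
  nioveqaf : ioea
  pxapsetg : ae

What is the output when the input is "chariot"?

aio

The rule is to move the first character to the end, then keep only the vowels.
Working it through for "chariot": intermediate "hariotc", final "aio".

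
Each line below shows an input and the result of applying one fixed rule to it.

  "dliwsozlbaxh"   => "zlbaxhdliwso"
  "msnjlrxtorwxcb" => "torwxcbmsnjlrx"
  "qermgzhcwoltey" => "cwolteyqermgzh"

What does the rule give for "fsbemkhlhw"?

khlhwfsbem

The rule is to swap the front and back halves of the string.
For "fsbemkhlhw" the result is "khlhwfsbem".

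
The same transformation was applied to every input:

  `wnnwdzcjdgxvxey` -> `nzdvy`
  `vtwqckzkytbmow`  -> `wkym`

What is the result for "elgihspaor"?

gso

What's happening: keep one character in every 3, starting at position 3 (positions 3rd, 6th, 9th, ...).
Applying that to "elgihspaor" gives "gso".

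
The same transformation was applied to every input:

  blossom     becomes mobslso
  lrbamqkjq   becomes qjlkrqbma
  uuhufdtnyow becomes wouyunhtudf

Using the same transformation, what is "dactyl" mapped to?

lydtac

In each case the input is transformed by: move the last character to the front, then take characters alternately from the front and the back (1st, last, 2nd, 2nd-last, ...).
For "dactyl" the result is "lydtac".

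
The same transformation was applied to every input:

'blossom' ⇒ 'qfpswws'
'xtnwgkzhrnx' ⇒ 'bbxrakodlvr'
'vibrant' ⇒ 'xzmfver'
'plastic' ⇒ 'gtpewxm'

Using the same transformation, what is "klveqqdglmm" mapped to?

qopziuuhkpq

In each case the input is transformed by: shift every letter 4 places forward in the alphabet (wrapping around), then move the last character to the front.
"klveqqdglmm" → "qopziuuhkpq".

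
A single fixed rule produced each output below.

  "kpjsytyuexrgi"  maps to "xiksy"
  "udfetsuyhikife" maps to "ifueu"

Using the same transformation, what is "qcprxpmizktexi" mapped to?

What's happening: keep one character in every 3, starting at position 1 (positions 1st, 4th, 7th, ...), then move the first 3 characters to the end (rotate left by 3).
For "qcprxpmizktexi", step one produces "qrmkx"; step two turns that into "kxqrm".

kxqrm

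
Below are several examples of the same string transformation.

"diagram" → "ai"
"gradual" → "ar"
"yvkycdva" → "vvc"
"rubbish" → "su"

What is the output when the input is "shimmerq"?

The rule is to move the last 3 characters to the front (rotate right by 3), then keep one character in every 3, starting at position 2 (positions 2nd, 5th, 8th, ...).
Starting from "shimmerq": after the first operation, "erqshimm"; after the second, "rhm".

rhm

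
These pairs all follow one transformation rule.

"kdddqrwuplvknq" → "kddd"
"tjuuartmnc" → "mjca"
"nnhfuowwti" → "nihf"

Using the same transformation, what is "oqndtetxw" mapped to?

oned

The transformation: sort the characters into reverse alphabetical order, then keep only the last 4 characters.
Working it through for "oqndtetxw": intermediate "xwttqoned", final "oned".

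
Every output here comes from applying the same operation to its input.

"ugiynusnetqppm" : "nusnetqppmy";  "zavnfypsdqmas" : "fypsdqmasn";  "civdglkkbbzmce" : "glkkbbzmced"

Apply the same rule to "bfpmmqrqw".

mqrqwm

What's happening: delete the first 3 characters, then move the first character to the end.
Working it through for "bfpmmqrqw": intermediate "mmqrqw", final "mqrqwm".
(Check on "ugiynusnetqppm": → "ynusnetqppm" → "nusnetqppmy" ✓)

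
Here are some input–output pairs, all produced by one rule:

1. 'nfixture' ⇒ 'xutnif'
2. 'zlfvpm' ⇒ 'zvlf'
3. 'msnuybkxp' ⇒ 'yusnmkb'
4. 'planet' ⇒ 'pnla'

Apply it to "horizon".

In each case the input is transformed by: delete the last 2 characters, then sort the characters into reverse alphabetical order.
Applying that to "horizon" gives "zroih".

zroih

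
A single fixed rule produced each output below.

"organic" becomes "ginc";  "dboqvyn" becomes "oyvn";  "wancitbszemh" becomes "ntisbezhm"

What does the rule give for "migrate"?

gtae

In each case the input is transformed by: swap each adjacent pair of characters (1↔2, 3↔4, ...), then delete the first 3 characters.
Applying both steps to "migrate": "imrgtae", then "gtae".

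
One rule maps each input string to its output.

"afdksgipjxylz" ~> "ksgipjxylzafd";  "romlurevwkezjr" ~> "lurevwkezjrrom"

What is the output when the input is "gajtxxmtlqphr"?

The pattern: move the first 3 characters to the end (rotate left by 3).
For "gajtxxmtlqphr" the result is "txxmtlqphrgaj".

txxmtlqphrgaj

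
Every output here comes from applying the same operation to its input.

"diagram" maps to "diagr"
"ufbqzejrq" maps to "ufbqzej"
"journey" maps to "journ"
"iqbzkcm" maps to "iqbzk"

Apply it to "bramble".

The rule is to delete the last 2 characters.
For "bramble" the result is "bramb".

bramb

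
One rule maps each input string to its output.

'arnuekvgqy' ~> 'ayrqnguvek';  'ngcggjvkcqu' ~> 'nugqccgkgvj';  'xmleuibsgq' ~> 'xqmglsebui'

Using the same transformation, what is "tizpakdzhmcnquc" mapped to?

tciuzqpnackmdhz

The pattern: take characters alternately from the front and the back (1st, last, 2nd, 2nd-last, ...).
Doing the same to "tizpakdzhmcnquc": "tciuzqpnackmdhz".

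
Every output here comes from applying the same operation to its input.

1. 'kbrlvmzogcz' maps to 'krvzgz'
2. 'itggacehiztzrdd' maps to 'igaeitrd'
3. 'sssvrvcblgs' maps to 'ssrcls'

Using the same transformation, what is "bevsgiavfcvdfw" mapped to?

Looking at the pairs, the operation is to keep every other character starting from the first (positions 1st, 3rd, 5th, ...).
For "bevsgiavfcvdfw" the result is "bvgafvf".

bvgafvf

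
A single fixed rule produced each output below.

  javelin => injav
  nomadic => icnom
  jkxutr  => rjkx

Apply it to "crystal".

The transformation: move the first 3 characters to the end (rotate left by 3), then delete the first 2 characters.
For "crystal", step one produces "stalcry"; step two turns that into "alcry".

alcry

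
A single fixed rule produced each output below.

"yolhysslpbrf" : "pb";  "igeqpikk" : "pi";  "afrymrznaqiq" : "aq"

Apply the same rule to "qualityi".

In each case the input is transformed by: delete the last 2 characters, then keep only the last 2 characters.
On "qualityi" that produces "it".
(Check on "yolhysslpbrf": → "yolhysslpb" → "pb" ✓)

it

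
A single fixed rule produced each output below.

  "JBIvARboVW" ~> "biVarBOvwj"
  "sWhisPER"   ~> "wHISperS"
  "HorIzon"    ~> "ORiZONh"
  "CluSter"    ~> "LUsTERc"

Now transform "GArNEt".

aRneTg

Looking at the pairs, the operation is to flip the case of every letter, then move the first character to the end.
On "GArNEt": the first step gives "gaRneT", and the second then gives "aRneTg".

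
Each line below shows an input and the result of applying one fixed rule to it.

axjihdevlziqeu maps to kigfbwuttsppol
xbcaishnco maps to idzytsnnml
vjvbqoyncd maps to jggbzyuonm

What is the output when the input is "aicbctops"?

edaztnnml

What's happening: sort the characters into reverse alphabetical order, then shift every letter 11 places forward in the alphabet (wrapping around).
For "aicbctops", step one produces "tspoiccba"; step two turns that into "edaztnnml".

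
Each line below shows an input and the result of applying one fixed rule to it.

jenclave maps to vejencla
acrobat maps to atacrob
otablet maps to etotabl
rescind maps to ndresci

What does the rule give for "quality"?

The pattern: move the last 2 characters to the front (rotate right by 2).
Applying that to "quality" gives "tyquali".

tyquali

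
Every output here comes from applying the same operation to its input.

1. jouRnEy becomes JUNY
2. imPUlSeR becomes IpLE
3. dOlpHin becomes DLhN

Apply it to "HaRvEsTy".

The transformation: flip the case of every letter, then keep every other character starting from the first (positions 1st, 3rd, 5th, ...).
On "HaRvEsTy": the first step gives "hArVeStY", and the second then gives "hret".

hret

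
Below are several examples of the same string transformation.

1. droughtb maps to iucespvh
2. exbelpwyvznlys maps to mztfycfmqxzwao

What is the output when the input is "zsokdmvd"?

nweatple

The pattern: shift every letter 1 place forward in the alphabet (wrapping around), then move the last 3 characters to the front (rotate right by 3).
On "zsokdmvd": the first step gives "atplenwe", and the second then gives "nweatple".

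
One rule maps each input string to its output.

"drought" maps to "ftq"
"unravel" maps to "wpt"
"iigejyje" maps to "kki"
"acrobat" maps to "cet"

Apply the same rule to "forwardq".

hqt

Looking at the pairs, the operation is to shift every letter 2 places forward in the alphabet (wrapping around), then keep only the first 3 characters.
Starting from "forwardq": after the first operation, "hqtyctfs"; after the second, "hqt".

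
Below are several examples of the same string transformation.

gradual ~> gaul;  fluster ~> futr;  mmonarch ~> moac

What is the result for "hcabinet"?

Looking at the pairs, the operation is to keep every other character starting from the first (positions 1st, 3rd, 5th, ...).
On "hcabinet" that produces "haie".

haie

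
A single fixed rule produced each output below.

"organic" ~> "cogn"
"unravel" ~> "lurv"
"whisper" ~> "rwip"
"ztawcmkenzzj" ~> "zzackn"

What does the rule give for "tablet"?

In each case the input is transformed by: keep every other character starting from the first (positions 1st, 3rd, 5th, ...), then move the last character to the front.
Working it through for "tablet": intermediate "tbe", final "etb".
(Check on "organic": → "ognc" → "cogn" ✓)

etb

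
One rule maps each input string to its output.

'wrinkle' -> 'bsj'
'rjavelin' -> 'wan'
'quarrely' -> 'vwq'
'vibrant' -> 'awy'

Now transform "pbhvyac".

Looking at the pairs, the operation is to shift every letter 5 places forward in the alphabet (wrapping around), then keep one character in every 3, starting at position 1 (positions 1st, 4th, 7th, ...).
"pbhvyac" → "uah".

uah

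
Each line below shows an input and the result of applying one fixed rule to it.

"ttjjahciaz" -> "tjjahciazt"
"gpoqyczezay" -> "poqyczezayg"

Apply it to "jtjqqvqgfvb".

Rule — move the first character to the end.
For "jtjqqvqgfvb" the result is "tjqqvqgfvbj".

tjqqvqgfvbj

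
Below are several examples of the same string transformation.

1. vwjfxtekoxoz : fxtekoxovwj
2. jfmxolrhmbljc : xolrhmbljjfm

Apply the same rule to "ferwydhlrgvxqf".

wydhlrgvxqfer

Rule — delete the last character, then move the first 3 characters to the end (rotate left by 3).
For "ferwydhlrgvxqf", step one produces "ferwydhlrgvxq"; step two turns that into "wydhlrgvxqfer".
(Check on "jfmxolrhmbljc": → "jfmxolrhmblj" → "xolrhmbljjfm" ✓)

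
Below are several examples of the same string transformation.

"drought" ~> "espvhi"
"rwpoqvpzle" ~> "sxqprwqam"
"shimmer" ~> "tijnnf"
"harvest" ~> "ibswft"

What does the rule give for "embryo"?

fncsz

What's happening: delete the last character, then shift every letter 1 place forward in the alphabet (wrapping around).
Doing the same to "embryo": "fncsz".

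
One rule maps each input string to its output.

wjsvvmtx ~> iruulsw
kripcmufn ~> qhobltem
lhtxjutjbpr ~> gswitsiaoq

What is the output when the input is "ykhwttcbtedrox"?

The transformation: delete the first character, then shift every letter 1 place backward in the alphabet (wrapping around).
Starting from "ykhwttcbtedrox": after the first operation, "khwttcbtedrox"; after the second, "jgvssbasdcqnw".

jgvssbasdcqnw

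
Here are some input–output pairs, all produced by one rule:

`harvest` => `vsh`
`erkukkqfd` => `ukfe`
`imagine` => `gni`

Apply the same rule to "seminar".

Each output is the input with this applied: move the first 2 characters to the end (rotate left by 2), then keep every other character starting from the second (positions 2nd, 4th, 6th, ...).
On "seminar": the first step gives "minarse", and the second then gives "ias".

ias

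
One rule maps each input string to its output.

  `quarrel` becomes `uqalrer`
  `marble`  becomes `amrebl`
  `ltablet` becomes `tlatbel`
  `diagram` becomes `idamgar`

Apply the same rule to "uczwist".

Looking at the pairs, the operation is to move the first character to the end, then take characters alternately from the front and the back (1st, last, 2nd, 2nd-last, ...).
Working it through for "uczwist": intermediate "czwistu", final "cuztwsi".
(Check on "diagram": → "iagramd" → "idamgar" ✓)

cuztwsi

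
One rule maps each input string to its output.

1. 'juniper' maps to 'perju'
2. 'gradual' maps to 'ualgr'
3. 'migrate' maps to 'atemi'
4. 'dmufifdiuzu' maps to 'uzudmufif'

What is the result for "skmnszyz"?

zyzskm

What's happening: move the last 3 characters to the front (rotate right by 3), then delete the last 2 characters.
Applying both steps to "skmnszyz": "zyzskmns", then "zyzskm".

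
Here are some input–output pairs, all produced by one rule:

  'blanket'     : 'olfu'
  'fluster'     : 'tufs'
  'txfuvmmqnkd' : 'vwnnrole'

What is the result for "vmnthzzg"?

uiaah

What's happening: delete the first 3 characters, then shift every letter 1 place forward in the alphabet (wrapping around).
For "vmnthzzg", step one produces "thzzg"; step two turns that into "uiaah".
(Check on "txfuvmmqnkd": → "uvmmqnkd" → "vwnnrole" ✓)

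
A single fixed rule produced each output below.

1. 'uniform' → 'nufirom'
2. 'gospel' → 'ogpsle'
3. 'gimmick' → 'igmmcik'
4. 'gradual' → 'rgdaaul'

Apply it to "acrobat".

caorabt

Rule — swap each adjacent pair of characters (1↔2, 3↔4, ...).
Applying that to "acrobat" gives "caorabt".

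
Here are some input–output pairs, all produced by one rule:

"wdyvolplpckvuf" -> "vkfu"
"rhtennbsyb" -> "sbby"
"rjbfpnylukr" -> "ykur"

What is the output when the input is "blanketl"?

eklt

Rule — swap each adjacent pair of characters (1↔2, 3↔4, ...), then keep only the last 4 characters.
For "blanketl" the result is "eklt".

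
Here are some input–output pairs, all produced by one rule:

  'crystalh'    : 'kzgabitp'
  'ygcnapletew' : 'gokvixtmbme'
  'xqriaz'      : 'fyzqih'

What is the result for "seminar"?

Looking at the pairs, the operation is to shift every letter 8 places forward in the alphabet (wrapping around).
"seminar" → "amuqviz".

amuqviz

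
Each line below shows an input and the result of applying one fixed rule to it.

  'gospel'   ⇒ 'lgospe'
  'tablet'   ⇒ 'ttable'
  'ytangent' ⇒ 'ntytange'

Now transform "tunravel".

eltunrav

Rule — swap the front and back halves of the string, then move the first 2 characters to the end (rotate left by 2).
On "tunravel": the first step gives "aveltunr", and the second then gives "eltunrav".
(Check on "ytangent": → "gentytan" → "ntytange" ✓)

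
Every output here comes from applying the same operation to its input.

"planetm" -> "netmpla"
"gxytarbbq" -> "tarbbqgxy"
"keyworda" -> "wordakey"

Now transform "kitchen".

Each output is the input with this applied: move the first 3 characters to the end (rotate left by 3).
"kitchen" → "chenkit".

chenkit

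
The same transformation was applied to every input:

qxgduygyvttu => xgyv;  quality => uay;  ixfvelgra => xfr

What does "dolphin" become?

oln

What's happening: swap each adjacent pair of characters (1↔2, 3↔4, ...), then keep one character in every 3, starting at position 1 (positions 1st, 4th, 7th, ...).
"dolphin" → "odplihn" → "oln".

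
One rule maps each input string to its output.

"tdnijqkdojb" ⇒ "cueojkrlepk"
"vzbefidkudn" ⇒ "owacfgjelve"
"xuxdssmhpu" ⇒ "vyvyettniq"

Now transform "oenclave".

fpfodmbw

Rule — shift every letter 1 place forward in the alphabet (wrapping around), then move the last character to the front.
"oenclave" → "pfodmbwf" → "fpfodmbw".
(Check on "xuxdssmhpu": → "yvyettniqv" → "vyvyettniq" ✓)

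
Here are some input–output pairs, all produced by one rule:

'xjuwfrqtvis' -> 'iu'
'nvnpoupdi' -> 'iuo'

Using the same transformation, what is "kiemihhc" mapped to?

iei

Each output is the input with this applied: reverse the string, then keep only the vowels.
Working it through for "kiemihhc": intermediate "chhimeik", final "iei".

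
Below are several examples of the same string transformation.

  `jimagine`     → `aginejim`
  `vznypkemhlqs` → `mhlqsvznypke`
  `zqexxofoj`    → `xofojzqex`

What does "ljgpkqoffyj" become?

Each output is the input with this applied: move the last 3 characters to the front (rotate right by 3), then move the last 2 characters to the front (rotate right by 2).
"ljgpkqoffyj" → "fyjljgpkqof" → "offyjljgpkq".
(Check on "jimagine": → "inejimag" → "aginejim" ✓)

offyjljgpkq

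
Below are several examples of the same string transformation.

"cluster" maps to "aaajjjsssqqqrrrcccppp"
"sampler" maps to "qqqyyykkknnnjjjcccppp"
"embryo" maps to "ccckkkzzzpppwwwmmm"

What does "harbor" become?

The rule is to shift every letter 2 places backward in the alphabet (wrapping around), then repeat every character 3 times.
"harbor" → "fypzmp" → "fffyyypppzzzmmmppp".

fffyyypppzzzmmmppp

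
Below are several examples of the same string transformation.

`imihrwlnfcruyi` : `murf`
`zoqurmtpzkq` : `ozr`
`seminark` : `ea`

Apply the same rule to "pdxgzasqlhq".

dlz

The pattern: take characters alternately from the front and the back (1st, last, 2nd, 2nd-last, ...), then keep one character in every 3, starting at position 3 (positions 3rd, 6th, 9th, ...).
Working it through for "pdxgzasqlhq": intermediate "pqdhxlgqzsa", final "dlz".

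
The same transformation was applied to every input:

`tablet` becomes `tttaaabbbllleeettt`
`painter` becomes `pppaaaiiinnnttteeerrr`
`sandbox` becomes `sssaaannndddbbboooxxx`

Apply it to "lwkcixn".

lllwwwkkkccciiixxxnnn

The transformation: repeat every character 3 times.
On "lwkcixn" that produces "lllwwwkkkccciiixxxnnn".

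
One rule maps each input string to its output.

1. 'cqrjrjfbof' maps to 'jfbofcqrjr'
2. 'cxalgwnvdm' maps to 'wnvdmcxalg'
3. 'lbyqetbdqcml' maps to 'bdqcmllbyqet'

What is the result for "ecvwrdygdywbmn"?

gdywbmnecvwrdy

Looking at the pairs, the operation is to swap the front and back halves of the string.
Applying that to "ecvwrdygdywbmn" gives "gdywbmnecvwrdy".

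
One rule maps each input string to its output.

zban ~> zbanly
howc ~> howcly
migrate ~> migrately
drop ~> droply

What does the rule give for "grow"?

The rule is to append "ly".
"grow" → "growly".

growly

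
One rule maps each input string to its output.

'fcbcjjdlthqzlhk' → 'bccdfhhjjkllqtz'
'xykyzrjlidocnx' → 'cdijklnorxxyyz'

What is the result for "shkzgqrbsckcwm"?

The transformation: sort the characters into alphabetical order.
For "shkzgqrbsckcwm" the result is "bccghkkmqrsswz".

bccghkkmqrsswz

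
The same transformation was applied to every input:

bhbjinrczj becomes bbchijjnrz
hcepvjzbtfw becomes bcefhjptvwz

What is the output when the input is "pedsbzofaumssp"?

Looking at the pairs, the operation is to sort the characters into alphabetical order.
For "pedsbzofaumssp" the result is "abdefmoppsssuz".

abdefmoppsssuz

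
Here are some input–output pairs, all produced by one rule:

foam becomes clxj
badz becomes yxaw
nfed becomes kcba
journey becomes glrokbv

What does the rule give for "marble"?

jxoyib

Looking at the pairs, the operation is to shift every letter 3 places backward in the alphabet (wrapping around).
Applying that to "marble" gives "jxoyib".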